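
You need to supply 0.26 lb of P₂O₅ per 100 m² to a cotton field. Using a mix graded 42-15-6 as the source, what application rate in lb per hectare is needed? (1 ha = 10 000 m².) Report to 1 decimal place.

Product per 100 m² = 0.26 / 15% = 1.73333 lb.
Convert to per hectare: 1.73333 × 100 = 173.333 lb.

173.3 lb of product per hectare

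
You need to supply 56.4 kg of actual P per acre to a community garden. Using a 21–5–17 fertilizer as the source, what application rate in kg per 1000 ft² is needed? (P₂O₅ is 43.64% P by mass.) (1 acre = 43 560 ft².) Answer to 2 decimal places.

As P₂O₅: 56.4 / 0.4364 = 129.239 kg per acre.
Product per acre = 129.239 / 5% = 2584.78 kg.
Convert to per 1000 ft²: 2584.78 × 0.0229568 = 59.3385 kg.

59.34 kg of product per thousand sq ft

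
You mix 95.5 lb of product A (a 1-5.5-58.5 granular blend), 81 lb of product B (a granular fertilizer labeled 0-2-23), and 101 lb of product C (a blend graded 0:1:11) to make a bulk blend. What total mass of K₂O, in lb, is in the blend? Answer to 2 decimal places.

K₂O mass = 58.5%×95.5 + 23%×81 + 11%×101 = 85.6075 lb.

85.61 lb K₂O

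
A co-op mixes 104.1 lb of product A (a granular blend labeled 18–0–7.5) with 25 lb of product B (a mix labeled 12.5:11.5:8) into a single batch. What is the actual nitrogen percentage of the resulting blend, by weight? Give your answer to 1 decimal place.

Total mass = 104.1 + 25 = 129.1 lb.
N mass = 18%×104.1 + 12.5%×25 = 21.863 lb.
% N = 21.863 / 129.1 = 16.9349%.

16.9% N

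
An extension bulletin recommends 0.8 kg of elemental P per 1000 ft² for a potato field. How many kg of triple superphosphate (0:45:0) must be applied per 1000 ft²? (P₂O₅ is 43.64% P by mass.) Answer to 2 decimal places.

4.07 kg of product per thousand sq ft

As P₂O₅: 0.8 / 0.4364 = 1.83318 kg per 1000 ft².
Product per 1000 ft² = 1.83318 / 45% = 4.07373 kg.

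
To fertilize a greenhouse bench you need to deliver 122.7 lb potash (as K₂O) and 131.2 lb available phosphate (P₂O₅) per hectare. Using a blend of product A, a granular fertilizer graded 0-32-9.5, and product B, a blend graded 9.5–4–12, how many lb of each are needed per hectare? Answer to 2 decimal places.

Let a = lb of product A, b = lb of product B (per hectare).
K₂O: 0.095·a + 0.12·b = 122.7
P₂O₅: 0.32·a + 0.04·b = 131.2
Eliminate a: (row1) − 0.095/0.32·(row2) → 0.108125·b = 83.75, so b = 774.566.
Back-substitute: a = (122.7 − 0.12·774.566) / 0.095 = 313.179.

313.18 lb product A, 774.57 lb product B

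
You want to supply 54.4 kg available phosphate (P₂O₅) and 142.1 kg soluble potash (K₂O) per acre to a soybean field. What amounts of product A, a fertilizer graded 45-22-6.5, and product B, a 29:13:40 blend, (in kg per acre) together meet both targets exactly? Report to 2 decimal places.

Per-acre balance (a = product A, b = product B):
P₂O₅: 0.22·a + 0.13·b = 54.4
K₂O: 0.065·a + 0.4·b = 142.1
Solving simultaneously: a = 41.3199, b = 348.536.

41.32 kg product A, 348.54 kg product B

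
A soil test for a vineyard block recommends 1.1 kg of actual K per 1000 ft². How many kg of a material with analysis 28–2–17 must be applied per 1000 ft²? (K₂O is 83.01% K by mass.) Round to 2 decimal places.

As K₂O: 1.1 / 0.8301 = 1.32514 kg per 1000 ft².
Product per 1000 ft² = 1.32514 / 17% = 7.79495 kg.

7.79 kg of product per thousand sq ft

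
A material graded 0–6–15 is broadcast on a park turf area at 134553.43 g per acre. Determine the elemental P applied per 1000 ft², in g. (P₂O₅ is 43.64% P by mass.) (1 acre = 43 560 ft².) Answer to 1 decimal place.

P₂O₅ per acre = 134553.43 × 6% = 8073.21 g.
Elemental P = 8073.21 × 0.4364 = 3523.15 g per acre.
Convert to per 1000 ft²: 3523.15 × 0.0229568 = 80.8803 g.

80.9 g P per thousand sq ft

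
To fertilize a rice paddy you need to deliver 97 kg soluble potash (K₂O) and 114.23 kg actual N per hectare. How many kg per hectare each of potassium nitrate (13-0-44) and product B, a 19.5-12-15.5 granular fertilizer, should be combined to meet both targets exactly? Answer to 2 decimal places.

18.42 kg potassium nitrate, 573.51 kg product B

With a, b = kg per hectare of potassium nitrate and product B:
K₂O: 0.44·a + 0.155·b = 97
N: 0.13·a + 0.195·b = 114.23
Solving simultaneously: a = 18.4212, b = 573.514.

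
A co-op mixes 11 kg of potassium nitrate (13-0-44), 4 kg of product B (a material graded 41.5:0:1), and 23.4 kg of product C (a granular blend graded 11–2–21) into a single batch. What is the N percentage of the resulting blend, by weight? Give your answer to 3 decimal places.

14.750% N

Total mass = 11 + 4 + 23.4 = 38.4 kg.
N mass = 13%×11 + 41.5%×4 + 11%×23.4 = 5.664 kg.
% N = 5.664 / 38.4 = 14.75%.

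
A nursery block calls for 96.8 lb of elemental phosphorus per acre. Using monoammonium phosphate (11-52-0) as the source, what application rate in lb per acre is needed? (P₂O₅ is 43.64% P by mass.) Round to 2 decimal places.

426.57 lb of product per acre

As P₂O₅: 96.8 / 0.4364 = 221.815 lb per acre.
Product per acre = 221.815 / 52% = 426.567 lb.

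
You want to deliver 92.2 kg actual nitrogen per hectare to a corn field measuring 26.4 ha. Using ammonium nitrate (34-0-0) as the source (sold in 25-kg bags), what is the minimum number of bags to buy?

287 bags

Product per hectare = 92.2 / 34% = 271.176 kg.
Total product = 271.176 × 26.4 = 7159.06 kg.
Bags = ⌈7159.06 / 25⌉ = 287.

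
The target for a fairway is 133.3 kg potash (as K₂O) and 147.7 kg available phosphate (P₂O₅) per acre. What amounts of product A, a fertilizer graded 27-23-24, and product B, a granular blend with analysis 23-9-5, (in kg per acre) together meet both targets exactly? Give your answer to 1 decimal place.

With a, b = kg per acre of product A and product B:
K₂O: 0.24·a + 0.05·b = 133.3
P₂O₅: 0.23·a + 0.09·b = 147.7
Solving simultaneously: a = 456.634, b = 474.158.

456.6 kg product A, 474.2 kg product B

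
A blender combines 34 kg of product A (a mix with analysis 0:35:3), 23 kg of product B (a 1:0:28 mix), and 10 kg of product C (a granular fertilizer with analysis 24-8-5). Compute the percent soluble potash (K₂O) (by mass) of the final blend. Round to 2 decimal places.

Total mass = 34 + 23 + 10 = 67 kg.
K₂O mass = 3%×34 + 28%×23 + 5%×10 = 7.96 kg.
% K₂O = 7.96 / 67 = 11.8806%.

11.88% K₂O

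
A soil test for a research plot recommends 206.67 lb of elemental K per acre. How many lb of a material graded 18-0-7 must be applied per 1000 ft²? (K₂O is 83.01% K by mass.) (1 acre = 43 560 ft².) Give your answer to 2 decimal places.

81.65 lb of product per thousand sq ft

As K₂O: 206.67 / 0.8301 = 248.97 lb per acre.
Product per acre = 248.97 / 7% = 3556.71 lb.
Convert to per 1000 ft²: 3556.71 × 0.0229568 = 81.6509 lb.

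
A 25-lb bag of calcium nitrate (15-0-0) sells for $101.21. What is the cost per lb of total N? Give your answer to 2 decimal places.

$26.99 per lb N

N in bag = 25 × 15% = 3.75 lb.
Cost per lb N = $101.21 / 3.75 = $26.9893.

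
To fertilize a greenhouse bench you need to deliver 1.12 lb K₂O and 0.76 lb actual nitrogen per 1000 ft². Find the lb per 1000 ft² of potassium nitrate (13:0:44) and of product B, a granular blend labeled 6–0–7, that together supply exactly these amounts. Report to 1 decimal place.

0.8 lb potassium nitrate, 10.9 lb product B

Let a = lb of potassium nitrate, b = lb of product B (per 1000 ft²).
K₂O: 0.44·a + 0.07·b = 1.12
N: 0.13·a + 0.06·b = 0.76
Solving simultaneously: a = 0.809249, b = 10.9133.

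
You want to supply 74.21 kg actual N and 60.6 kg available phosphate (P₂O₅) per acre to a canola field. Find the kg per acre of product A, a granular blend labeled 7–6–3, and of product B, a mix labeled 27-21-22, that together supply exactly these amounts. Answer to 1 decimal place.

With a, b = kg per acre of product A and product B:
N: 0.07·a + 0.27·b = 74.21
P₂O₅: 0.06·a + 0.21·b = 60.6
Solving simultaneously: a = 518.6, b = 140.4.

518.6 kg product A, 140.4 kg product B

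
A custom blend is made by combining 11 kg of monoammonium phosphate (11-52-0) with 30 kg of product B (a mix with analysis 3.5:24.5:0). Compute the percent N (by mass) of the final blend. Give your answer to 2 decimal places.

5.51% N

Total mass = 11 + 30 = 41 kg.
N mass = 11%×11 + 3.5%×30 = 2.26 kg.
% N = 2.26 / 41 = 5.5122%.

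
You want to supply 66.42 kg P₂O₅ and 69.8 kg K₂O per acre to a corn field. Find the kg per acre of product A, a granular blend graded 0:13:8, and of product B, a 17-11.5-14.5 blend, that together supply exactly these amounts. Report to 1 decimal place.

With a, b = kg per acre of product A and product B:
P₂O₅: 0.13·a + 0.115·b = 66.42
K₂O: 0.08·a + 0.145·b = 69.8
From row1: a = (66.42 − 0.115·b) / 0.13.
Into row2: 0.08·(66.42 − 0.115·b)/0.13 + 0.145·b = 69.8 → b = 389.679, a = 166.207.

166.2 kg product A, 389.7 kg product B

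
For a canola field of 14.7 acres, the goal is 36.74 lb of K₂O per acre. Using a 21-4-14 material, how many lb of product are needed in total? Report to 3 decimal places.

3857.700 lb

Product per acre = 36.74 / 14% = 262.429 lb.
Total product = 262.429 × 14.7 = 3857.7 lb.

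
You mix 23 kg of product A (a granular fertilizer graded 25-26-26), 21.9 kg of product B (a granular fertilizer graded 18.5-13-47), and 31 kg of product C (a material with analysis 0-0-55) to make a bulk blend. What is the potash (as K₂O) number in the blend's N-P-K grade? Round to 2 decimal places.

43.90% K₂O

Total mass = 23 + 21.9 + 31 = 75.9 kg.
K₂O mass = 26%×23 + 47%×21.9 + 55%×31 = 33.323 kg.
% K₂O = 33.323 / 75.9 = 43.9038%.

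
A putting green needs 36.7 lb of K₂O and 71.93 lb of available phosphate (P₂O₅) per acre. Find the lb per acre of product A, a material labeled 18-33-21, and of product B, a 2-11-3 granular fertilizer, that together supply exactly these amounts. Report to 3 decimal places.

Per-acre balance (a = product A, b = product B):
K₂O: 0.21·a + 0.03·b = 36.7
P₂O₅: 0.33·a + 0.11·b = 71.93
Solving simultaneously: a = 142.3561, b = 226.8409.

142.356 lb product A, 226.841 lb product B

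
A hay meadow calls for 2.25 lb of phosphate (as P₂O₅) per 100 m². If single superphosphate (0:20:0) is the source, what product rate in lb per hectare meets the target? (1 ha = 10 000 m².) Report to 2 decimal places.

Product per 100 m² = 2.25 / 20% = 11.25 lb.
Convert to per hectare: 11.25 × 100 = 1125 lb.

1125.00 lb of product per hectare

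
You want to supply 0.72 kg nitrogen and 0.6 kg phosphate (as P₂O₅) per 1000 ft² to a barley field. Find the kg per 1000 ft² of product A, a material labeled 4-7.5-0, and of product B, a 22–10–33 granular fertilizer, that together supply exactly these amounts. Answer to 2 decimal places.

4.80 kg product A, 2.40 kg product B

Let a = kg of product A, b = kg of product B (per 1000 ft²).
N: 0.04·a + 0.22·b = 0.72
P₂O₅: 0.075·a + 0.1·b = 0.6
Eliminate b: (row1) − 0.22/0.1·(row2) → -0.125·a = -0.6, so a = 4.8.
Then b = (0.6 − 0.075·4.8) / 0.1 = 2.4.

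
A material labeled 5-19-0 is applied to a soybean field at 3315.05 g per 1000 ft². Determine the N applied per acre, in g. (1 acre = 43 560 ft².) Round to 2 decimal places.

nitrogen per 1000 ft² = 3315.05 × 5% = 165.752 g.
Convert to per acre: 165.752 × 43.56 = 7220.179 g.

7220.18 g N per acre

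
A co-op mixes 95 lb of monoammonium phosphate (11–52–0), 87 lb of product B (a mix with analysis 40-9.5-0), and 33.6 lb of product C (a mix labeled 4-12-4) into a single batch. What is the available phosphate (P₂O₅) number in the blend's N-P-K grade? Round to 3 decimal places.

28.616% P₂O₅

Total mass = 95 + 87 + 33.6 = 215.6 lb.
P₂O₅ mass = 52%×95 + 9.5%×87 + 12%×33.6 = 61.697 lb.
% P₂O₅ = 61.697 / 215.6 = 28.6164%.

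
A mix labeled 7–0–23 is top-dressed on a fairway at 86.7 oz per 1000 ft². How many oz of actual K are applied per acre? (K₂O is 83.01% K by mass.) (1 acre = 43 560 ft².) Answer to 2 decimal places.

721.05 oz K per acre

K₂O per 1000 ft² = 86.7 × 23% = 19.941 oz.
Elemental K = 19.941 × 0.8301 = 16.553 oz per 1000 ft².
Convert to per acre: 16.553 × 43.56 = 721.0497 oz.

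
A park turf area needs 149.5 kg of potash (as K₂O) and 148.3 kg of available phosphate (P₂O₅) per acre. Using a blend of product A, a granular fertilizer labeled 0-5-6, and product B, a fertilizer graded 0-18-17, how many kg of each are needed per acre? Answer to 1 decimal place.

With a, b = kg per acre of product A and product B:
K₂O: 0.06·a + 0.17·b = 149.5
P₂O₅: 0.05·a + 0.18·b = 148.3
Eliminate a: (row1) − 0.06/0.05·(row2) → -0.046·b = -28.46, so b = 618.696.
Back-substitute: a = (149.5 − 0.17·618.696) / 0.06 = 738.696.

738.7 kg product A, 618.7 kg product B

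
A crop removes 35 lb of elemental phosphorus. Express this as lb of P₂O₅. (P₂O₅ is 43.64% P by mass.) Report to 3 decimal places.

P₂O₅ = 35 / 0.4364 = 80.2016 lb.

80.202 lb P₂O₅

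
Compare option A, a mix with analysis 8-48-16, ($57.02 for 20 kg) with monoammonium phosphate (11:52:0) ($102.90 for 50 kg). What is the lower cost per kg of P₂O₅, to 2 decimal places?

option A: P₂O₅ per bag = 20 × 48% = 9.6 kg; cost = 57.02 / 9.6 = $5.9396/kg P₂O₅.
monoammonium phosphate: P₂O₅ per bag = 50 × 52% = 26 kg; cost = 102.90 / 26 = $3.9577/kg P₂O₅.
monoammonium phosphate is cheaper.

$3.96 per kg P₂O₅ (monoammonium phosphate)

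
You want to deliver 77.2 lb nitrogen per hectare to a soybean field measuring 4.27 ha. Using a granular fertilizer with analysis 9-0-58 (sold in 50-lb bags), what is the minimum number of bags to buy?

Product per hectare = 77.2 / 9% = 857.778 lb.
Total product = 857.778 × 4.27 = 3662.71 lb.
Bags = ⌈3662.71 / 50⌉ = 74.

74 bags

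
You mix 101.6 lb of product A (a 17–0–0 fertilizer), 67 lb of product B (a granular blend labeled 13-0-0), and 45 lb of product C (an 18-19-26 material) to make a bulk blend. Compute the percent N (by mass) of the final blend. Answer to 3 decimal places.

Total mass = 101.6 + 67 + 45 = 213.6 lb.
N mass = 17%×101.6 + 13%×67 + 18%×45 = 34.082 lb.
% N = 34.082 / 213.6 = 15.95599%.

15.956% N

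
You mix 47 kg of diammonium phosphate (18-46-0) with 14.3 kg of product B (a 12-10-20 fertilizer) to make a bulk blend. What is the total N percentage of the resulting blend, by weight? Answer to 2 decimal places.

16.60% N

Total mass = 47 + 14.3 = 61.3 kg.
N mass = 18%×47 + 12%×14.3 = 10.176 kg.
% N = 10.176 / 61.3 = 16.6003%.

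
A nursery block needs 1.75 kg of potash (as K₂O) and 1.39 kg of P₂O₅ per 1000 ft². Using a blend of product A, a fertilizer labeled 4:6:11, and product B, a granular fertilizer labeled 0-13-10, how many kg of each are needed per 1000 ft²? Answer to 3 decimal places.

With a, b = kg per 1000 ft² of product A and product B:
K₂O: 0.11·a + 0.1·b = 1.75
P₂O₅: 0.06·a + 0.13·b = 1.39
Solving simultaneously: a = 10.6627, b = 5.77108.

10.663 kg product A, 5.771 kg product B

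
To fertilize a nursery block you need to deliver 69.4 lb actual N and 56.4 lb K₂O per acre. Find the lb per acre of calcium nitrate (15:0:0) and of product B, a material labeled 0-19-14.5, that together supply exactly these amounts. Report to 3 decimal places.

Let a = lb of calcium nitrate, b = lb of product B (per acre).
N: 0.15·a + 0·b = 69.4
K₂O: 0·a + 0.145·b = 56.4
Solving simultaneously: a = 462.6667, b = 388.9655.

462.667 lb calcium nitrate, 388.966 lb product B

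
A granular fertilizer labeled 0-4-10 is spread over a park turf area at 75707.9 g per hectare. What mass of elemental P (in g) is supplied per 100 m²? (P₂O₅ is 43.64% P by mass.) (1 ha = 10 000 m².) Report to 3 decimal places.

P₂O₅ per hectare = 75707.9 × 4% = 3028.32 g.
Elemental P = 3028.32 × 0.4364 = 1321.56 g per hectare.
Convert to per 100 m²: 1321.56 × 0.01 = 13.2156 g.

13.216 g P per hundred sq m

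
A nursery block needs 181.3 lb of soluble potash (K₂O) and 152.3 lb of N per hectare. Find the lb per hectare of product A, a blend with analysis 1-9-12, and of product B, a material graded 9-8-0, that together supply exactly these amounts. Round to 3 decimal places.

With a, b = lb per hectare of product A and product B:
K₂O: 0.12·a + 0·b = 181.3
N: 0.01·a + 0.09·b = 152.3
From row1: a = (181.3 − 0·b) / 0.12.
Into row2: 0.01·(181.3 − 0·b)/0.12 + 0.09·b = 152.3 → b = 1524.3519, a = 1510.8333.

1510.833 lb product A, 1524.352 lb product B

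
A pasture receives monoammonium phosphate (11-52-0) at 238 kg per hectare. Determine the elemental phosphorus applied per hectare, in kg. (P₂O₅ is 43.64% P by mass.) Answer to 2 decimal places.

54.01 kg P per hectare

P₂O₅ per hectare = 238 × 52% = 123.76 kg.
Elemental P = 123.76 × 0.4364 = 54.0089 kg per hectare.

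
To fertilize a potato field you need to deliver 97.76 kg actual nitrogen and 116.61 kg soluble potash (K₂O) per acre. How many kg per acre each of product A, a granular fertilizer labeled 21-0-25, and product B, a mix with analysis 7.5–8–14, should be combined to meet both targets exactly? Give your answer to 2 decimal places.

463.91 kg product A, 4.52 kg product B

With a, b = kg per acre of product A and product B:
N: 0.21·a + 0.075·b = 97.76
K₂O: 0.25·a + 0.14·b = 116.61
Solving simultaneously: a = 463.911, b = 4.51643.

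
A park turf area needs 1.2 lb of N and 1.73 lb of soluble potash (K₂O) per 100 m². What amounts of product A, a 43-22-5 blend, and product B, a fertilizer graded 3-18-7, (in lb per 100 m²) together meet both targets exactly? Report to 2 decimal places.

1.12 lb product A, 23.91 lb product B

Let a = lb of product A, b = lb of product B (per 100 m²).
N: 0.43·a + 0.03·b = 1.2
K₂O: 0.05·a + 0.07·b = 1.73
Eliminate a: (row1) − 0.43/0.05·(row2) → -0.572·b = -13.678, so b = 23.9126.
Back-substitute: a = (1.2 − 0.03·23.9126) / 0.43 = 1.12238.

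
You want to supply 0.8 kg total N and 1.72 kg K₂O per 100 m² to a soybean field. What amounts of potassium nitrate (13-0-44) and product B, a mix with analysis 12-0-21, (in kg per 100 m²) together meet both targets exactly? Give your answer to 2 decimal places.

1.51 kg potassium nitrate, 5.04 kg product B

Per-100 m² balance (a = potassium nitrate, b = product B):
N: 0.13·a + 0.12·b = 0.8
K₂O: 0.44·a + 0.21·b = 1.72
Eliminate b: (row1) − 0.12/0.21·(row2) → -0.121429·a = -0.182857, so a = 1.50588.
Then b = (1.72 − 0.44·1.50588) / 0.21 = 5.03529.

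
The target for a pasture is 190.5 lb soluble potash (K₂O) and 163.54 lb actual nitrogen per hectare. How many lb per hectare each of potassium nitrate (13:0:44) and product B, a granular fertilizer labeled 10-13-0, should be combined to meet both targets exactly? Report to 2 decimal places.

Let a = lb of potassium nitrate, b = lb of product B (per hectare).
K₂O: 0.44·a + 0·b = 190.5
N: 0.13·a + 0.1·b = 163.54
Eliminate a: (row1) − 0.44/0.13·(row2) → -0.338462·b = -363.02, so b = 1072.559.
Back-substitute: a = (190.5 − 0·1072.559) / 0.44 = 432.9545.

432.95 lb potassium nitrate, 1072.56 lb product B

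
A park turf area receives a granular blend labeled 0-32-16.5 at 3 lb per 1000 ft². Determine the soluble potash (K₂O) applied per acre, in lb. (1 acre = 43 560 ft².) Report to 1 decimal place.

K₂O per 1000 ft² = 3 × 16.5% = 0.495 lb.
Convert to per acre: 0.495 × 43.56 = 21.5622 lb.

21.6 lb K₂O per acre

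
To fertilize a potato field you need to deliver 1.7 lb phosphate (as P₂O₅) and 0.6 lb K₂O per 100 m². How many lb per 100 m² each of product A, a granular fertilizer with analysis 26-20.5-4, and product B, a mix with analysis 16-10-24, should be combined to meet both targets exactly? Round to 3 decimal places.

7.699 lb product A, 1.217 lb product B

Per-100 m² balance (a = product A, b = product B):
P₂O₅: 0.205·a + 0.1·b = 1.7
K₂O: 0.04·a + 0.24·b = 0.6
Eliminate b: (row1) − 0.1/0.24·(row2) → 0.188333·a = 1.45, so a = 7.69912.
Then b = (0.6 − 0.04·7.69912) / 0.24 = 1.21681.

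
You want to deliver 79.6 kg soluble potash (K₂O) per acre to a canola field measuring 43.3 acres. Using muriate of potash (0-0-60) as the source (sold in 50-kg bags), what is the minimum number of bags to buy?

115 bags

Product per acre = 79.6 / 60% = 132.667 kg.
Total product = 132.667 × 43.3 = 5744.47 kg.
Bags = ⌈5744.47 / 50⌉ = 115.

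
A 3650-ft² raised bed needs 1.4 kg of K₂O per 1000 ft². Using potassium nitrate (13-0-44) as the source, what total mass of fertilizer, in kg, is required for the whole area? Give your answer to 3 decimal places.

Product per 1000 ft² = 1.4 / 44% = 3.18182 kg.
Total product = 3.18182 × 3650 / 1000 = 11.6136 kg.

11.614 kg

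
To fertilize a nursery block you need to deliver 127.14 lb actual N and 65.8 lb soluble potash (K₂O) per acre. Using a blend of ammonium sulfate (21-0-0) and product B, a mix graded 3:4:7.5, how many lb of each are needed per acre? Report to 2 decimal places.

Per-acre balance (a = ammonium sulfate, b = product B):
N: 0.21·a + 0.03·b = 127.14
K₂O: 0·a + 0.075·b = 65.8
Solving simultaneously: a = 480.095, b = 877.333.

480.10 lb ammonium sulfate, 877.33 lb product B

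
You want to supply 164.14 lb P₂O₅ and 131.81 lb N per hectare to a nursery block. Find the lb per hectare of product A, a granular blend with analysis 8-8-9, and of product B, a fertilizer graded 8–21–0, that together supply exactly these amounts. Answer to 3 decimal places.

1398.933 lb product A, 248.692 lb product B

With a, b = lb per hectare of product A and product B:
P₂O₅: 0.08·a + 0.21·b = 164.14
N: 0.08·a + 0.08·b = 131.81
Eliminate b: (row1) − 0.21/0.08·(row2) → -0.13·a = -181.861, so a = 1398.9327.
Then b = (131.81 − 0.08·1398.9327) / 0.08 = 248.6923.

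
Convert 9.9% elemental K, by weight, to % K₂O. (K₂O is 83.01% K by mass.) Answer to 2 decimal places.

11.93% K₂O

%K₂O = 9.9 / 0.8301 = 11.9263%.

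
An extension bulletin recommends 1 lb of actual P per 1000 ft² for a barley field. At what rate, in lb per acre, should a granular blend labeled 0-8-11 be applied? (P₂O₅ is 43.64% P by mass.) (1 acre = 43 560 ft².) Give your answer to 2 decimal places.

As P₂O₅: 1 / 0.4364 = 2.29148 lb per 1000 ft².
Product per 1000 ft² = 2.29148 / 8% = 28.6434 lb.
Convert to per acre: 28.6434 × 43.56 = 1247.709 lb.

1247.71 lb of product per acre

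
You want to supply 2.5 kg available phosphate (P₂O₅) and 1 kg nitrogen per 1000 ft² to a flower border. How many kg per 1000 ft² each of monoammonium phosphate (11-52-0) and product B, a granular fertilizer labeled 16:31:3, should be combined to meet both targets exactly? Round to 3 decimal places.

Per-1000 ft² balance (a = monoammonium phosphate, b = product B):
P₂O₅: 0.52·a + 0.31·b = 2.5
N: 0.11·a + 0.16·b = 1
Eliminate a: (row1) − 0.52/0.11·(row2) → -0.446364·b = -2.22727, so b = 4.98982.
Back-substitute: a = (2.5 − 0.31·4.98982) / 0.52 = 1.83299.

1.833 kg monoammonium phosphate, 4.990 kg product B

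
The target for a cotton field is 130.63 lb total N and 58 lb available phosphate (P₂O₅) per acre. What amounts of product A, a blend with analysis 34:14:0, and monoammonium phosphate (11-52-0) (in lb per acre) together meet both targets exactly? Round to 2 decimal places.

381.34 lb product A, 8.87 lb monoammonium phosphate

Per-acre balance (a = product A, b = monoammonium phosphate):
N: 0.34·a + 0.11·b = 130.63
P₂O₅: 0.14·a + 0.52·b = 58
From row1: a = (130.63 − 0.11·b) / 0.34.
Into row2: 0.14·(130.63 − 0.11·b)/0.34 + 0.52·b = 58 → b = 8.87113, a = 381.336.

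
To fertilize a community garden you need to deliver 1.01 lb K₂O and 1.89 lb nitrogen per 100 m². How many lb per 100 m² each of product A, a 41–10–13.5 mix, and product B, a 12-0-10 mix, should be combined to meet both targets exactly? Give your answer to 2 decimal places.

2.73 lb product A, 6.41 lb product B

With a, b = lb per 100 m² of product A and product B:
K₂O: 0.135·a + 0.1·b = 1.01
N: 0.41·a + 0.12·b = 1.89
Eliminate a: (row1) − 0.135/0.41·(row2) → 0.0604878·b = 0.387683, so b = 6.40927.
Back-substitute: a = (1.01 − 0.1·6.40927) / 0.135 = 2.73387.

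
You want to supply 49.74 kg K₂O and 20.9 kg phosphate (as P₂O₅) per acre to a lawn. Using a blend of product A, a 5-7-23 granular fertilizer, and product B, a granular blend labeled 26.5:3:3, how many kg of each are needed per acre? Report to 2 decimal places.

Per-acre balance (a = product A, b = product B):
K₂O: 0.23·a + 0.03·b = 49.74
P₂O₅: 0.07·a + 0.03·b = 20.9
Solving simultaneously: a = 180.25, b = 276.083.

180.25 kg product A, 276.08 kg product B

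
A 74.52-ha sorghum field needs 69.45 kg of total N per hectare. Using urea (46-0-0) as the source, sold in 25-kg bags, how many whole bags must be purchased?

Product per hectare = 69.45 / 46% = 150.978 kg.
Total product = 150.978 × 74.52 = 11250.9 kg.
Bags = ⌈11250.9 / 25⌉ = 451.

451 bags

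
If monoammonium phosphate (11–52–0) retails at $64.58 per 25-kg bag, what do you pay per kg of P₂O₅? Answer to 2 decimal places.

P₂O₅ in bag = 25 × 52% = 13 kg.
Cost per kg P₂O₅ = $64.58 / 13 = $4.9677.

$4.97 per kg P₂O₅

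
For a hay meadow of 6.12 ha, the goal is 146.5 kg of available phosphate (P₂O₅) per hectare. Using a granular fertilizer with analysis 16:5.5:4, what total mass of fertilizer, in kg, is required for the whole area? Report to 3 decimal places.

16301.455 kg

Product per hectare = 146.5 / 5.5% = 2663.64 kg.
Total product = 2663.64 × 6.12 = 16301.4545 kg.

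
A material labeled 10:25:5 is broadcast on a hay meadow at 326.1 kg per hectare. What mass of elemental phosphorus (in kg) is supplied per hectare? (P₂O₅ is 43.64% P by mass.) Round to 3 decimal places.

P₂O₅ per hectare = 326.1 × 25% = 81.525 kg.
Elemental P = 81.525 × 0.4364 = 35.5775 kg per hectare.

35.578 kg P per hectare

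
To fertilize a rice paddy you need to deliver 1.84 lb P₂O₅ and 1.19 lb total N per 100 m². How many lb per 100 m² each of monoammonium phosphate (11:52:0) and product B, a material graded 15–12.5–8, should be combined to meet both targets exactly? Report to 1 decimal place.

2.0 lb monoammonium phosphate, 6.5 lb product B

With a, b = lb per 100 m² of monoammonium phosphate and product B:
P₂O₅: 0.52·a + 0.125·b = 1.84
N: 0.11·a + 0.15·b = 1.19
Eliminate b: (row1) − 0.125/0.15·(row2) → 0.428333·a = 0.848333, so a = 1.98054.
Then b = (1.19 − 0.11·1.98054) / 0.15 = 6.48093.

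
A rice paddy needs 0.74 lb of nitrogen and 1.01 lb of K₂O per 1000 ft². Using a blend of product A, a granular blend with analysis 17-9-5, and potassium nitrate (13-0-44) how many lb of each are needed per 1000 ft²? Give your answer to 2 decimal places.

Per-1000 ft² balance (a = product A, b = potassium nitrate):
N: 0.17·a + 0.13·b = 0.74
K₂O: 0.05·a + 0.44·b = 1.01
Solving simultaneously: a = 2.8448, b = 1.97218.

2.84 lb product A, 1.97 lb potassium nitrate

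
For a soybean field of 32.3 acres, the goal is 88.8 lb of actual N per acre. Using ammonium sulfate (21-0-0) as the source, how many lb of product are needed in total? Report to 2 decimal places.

13658.29 lb

Product per acre = 88.8 / 21% = 422.857 lb.
Total product = 422.857 × 32.3 = 13658.286 lb.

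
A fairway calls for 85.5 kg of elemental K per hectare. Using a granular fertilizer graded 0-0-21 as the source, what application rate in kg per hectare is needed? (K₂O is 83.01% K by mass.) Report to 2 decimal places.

490.47 kg of product per hectare

As K₂O: 85.5 / 0.8301 = 103 kg per hectare.
Product per hectare = 103 / 21% = 490.474 kg.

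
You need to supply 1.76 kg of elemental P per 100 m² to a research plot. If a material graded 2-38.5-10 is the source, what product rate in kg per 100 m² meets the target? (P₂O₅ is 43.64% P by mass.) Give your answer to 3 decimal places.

10.475 kg of product per hundred sq m

As P₂O₅: 1.76 / 0.4364 = 4.033 kg per 100 m².
Product per 100 m² = 4.033 / 38.5% = 10.4753 kg.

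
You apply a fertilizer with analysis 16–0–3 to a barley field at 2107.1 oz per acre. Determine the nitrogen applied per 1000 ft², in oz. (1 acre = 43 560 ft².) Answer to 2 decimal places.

nitrogen per acre = 2107.1 × 16% = 337.136 oz.
Convert to per 1000 ft²: 337.136 × 0.0229568 = 7.73958 oz.

7.74 oz N per thousand sq ft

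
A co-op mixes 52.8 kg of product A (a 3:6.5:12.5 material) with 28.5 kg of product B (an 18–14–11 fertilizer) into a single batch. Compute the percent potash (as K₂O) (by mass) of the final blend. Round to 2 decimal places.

Total mass = 52.8 + 28.5 = 81.3 kg.
K₂O mass = 12.5%×52.8 + 11%×28.5 = 9.735 kg.
% K₂O = 9.735 / 81.3 = 11.9742%.

11.97% K₂O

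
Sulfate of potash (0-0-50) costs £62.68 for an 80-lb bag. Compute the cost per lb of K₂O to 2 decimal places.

K₂O in bag = 80 × 50% = 40 lb.
Cost per lb K₂O = £62.68 / 40 = £1.5670.

£1.57 per lb K₂O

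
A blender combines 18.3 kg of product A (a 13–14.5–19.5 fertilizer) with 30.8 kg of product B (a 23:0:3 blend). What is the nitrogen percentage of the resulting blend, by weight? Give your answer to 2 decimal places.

Total mass = 18.3 + 30.8 = 49.1 kg.
N mass = 13%×18.3 + 23%×30.8 = 9.463 kg.
% N = 9.463 / 49.1 = 19.2729%.

19.27% N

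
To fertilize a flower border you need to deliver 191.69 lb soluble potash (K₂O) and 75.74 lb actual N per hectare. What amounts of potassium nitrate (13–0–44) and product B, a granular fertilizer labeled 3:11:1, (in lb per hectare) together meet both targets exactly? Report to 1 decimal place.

With a, b = lb per hectare of potassium nitrate and product B:
K₂O: 0.44·a + 0.01·b = 191.69
N: 0.13·a + 0.03·b = 75.74
Eliminate a: (row1) − 0.44/0.13·(row2) → -0.0915385·b = -64.6608, so b = 706.378.
Back-substitute: a = (191.69 − 0.01·706.378) / 0.44 = 419.605.

419.6 lb potassium nitrate, 706.4 lb product B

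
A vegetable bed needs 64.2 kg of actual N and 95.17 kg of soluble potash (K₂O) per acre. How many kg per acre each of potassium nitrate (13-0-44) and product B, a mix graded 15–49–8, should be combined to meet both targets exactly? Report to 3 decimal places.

164.379 kg potassium nitrate, 285.538 kg product B

With a, b = kg per acre of potassium nitrate and product B:
N: 0.13·a + 0.15·b = 64.2
K₂O: 0.44·a + 0.08·b = 95.17
Eliminate b: (row1) − 0.15/0.08·(row2) → -0.695·a = -114.244, so a = 164.379496.
Then b = (95.17 − 0.44·164.379496) / 0.08 = 285.5378.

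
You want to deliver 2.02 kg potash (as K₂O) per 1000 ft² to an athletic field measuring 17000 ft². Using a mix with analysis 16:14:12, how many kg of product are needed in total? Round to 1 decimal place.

286.2 kg

Product per 1000 ft² = 2.02 / 12% = 16.8333 kg.
Total product = 16.8333 × 17000 / 1000 = 286.167 kg.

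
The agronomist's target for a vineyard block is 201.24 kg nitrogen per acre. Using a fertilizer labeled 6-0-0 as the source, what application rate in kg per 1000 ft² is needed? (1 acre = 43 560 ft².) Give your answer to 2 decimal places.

77.00 kg of product per thousand sq ft

Product per acre = 201.24 / 6% = 3354 kg.
Convert to per 1000 ft²: 3354 × 0.0229568 = 76.9972 kg.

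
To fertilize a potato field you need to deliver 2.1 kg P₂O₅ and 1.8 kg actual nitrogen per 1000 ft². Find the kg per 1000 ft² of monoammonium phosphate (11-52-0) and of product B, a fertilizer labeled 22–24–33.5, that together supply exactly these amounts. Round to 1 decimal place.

Per-1000 ft² balance (a = monoammonium phosphate, b = product B):
P₂O₅: 0.52·a + 0.24·b = 2.1
N: 0.11·a + 0.22·b = 1.8
Solving simultaneously: a = 0.340909, b = 8.01136.

0.3 kg monoammonium phosphate, 8.0 kg product B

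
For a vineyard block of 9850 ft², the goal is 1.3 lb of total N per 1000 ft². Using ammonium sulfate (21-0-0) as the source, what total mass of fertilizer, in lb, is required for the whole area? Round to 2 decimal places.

Product per 1000 ft² = 1.3 / 21% = 6.19048 lb.
Total product = 6.19048 × 9850 / 1000 = 60.9762 lb.

60.98 lb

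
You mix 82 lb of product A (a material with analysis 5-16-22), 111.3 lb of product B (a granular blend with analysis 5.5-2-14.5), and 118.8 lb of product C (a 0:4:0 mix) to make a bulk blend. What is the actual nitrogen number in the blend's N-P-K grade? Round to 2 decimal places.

Total mass = 82 + 111.3 + 118.8 = 312.1 lb.
N mass = 5%×82 + 5.5%×111.3 + 0%×118.8 = 10.2215 lb.
% N = 10.2215 / 312.1 = 3.27507%.

3.28% N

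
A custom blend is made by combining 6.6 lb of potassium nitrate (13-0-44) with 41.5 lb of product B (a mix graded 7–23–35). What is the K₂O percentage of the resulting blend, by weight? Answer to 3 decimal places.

36.235% K₂O

Total mass = 6.6 + 41.5 = 48.1 lb.
K₂O mass = 44%×6.6 + 35%×41.5 = 17.429 lb.
% K₂O = 17.429 / 48.1 = 36.2349%.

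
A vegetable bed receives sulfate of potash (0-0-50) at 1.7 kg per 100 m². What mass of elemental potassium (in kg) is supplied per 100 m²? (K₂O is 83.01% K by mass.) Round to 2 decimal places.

K₂O per 100 m² = 1.7 × 50% = 0.85 kg.
Elemental K = 0.85 × 0.8301 = 0.705585 kg per 100 m².

0.71 kg K per hundred sq m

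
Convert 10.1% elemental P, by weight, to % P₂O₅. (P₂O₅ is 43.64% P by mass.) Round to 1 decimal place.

23.1% P₂O₅

%P₂O₅ = 10.1 / 0.4364 = 23.1439%.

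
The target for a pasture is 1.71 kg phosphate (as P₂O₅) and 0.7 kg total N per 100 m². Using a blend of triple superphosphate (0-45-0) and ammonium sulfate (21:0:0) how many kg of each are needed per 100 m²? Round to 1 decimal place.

With a, b = kg per 100 m² of triple superphosphate and ammonium sulfate:
P₂O₅: 0.45·a + 0·b = 1.71
N: 0·a + 0.21·b = 0.7
Solving simultaneously: a = 3.8, b = 3.33333.

3.8 kg triple superphosphate, 3.3 kg ammonium sulfate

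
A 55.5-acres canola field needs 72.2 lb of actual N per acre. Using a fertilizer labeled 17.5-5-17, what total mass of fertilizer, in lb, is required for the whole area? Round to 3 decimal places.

22897.714 lb

Product per acre = 72.2 / 17.5% = 412.571 lb.
Total product = 412.571 × 55.5 = 22897.7143 lb.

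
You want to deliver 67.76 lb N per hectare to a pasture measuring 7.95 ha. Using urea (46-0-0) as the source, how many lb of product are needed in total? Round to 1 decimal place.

Product per hectare = 67.76 / 46% = 147.304 lb.
Total product = 147.304 × 7.95 = 1171.07 lb.

1171.1 lb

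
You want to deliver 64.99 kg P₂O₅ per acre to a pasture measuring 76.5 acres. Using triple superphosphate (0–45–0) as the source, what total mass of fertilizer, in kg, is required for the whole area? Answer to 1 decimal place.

11048.3 kg

Product per acre = 64.99 / 45% = 144.422 kg.
Total product = 144.422 × 76.5 = 11048.3 kg.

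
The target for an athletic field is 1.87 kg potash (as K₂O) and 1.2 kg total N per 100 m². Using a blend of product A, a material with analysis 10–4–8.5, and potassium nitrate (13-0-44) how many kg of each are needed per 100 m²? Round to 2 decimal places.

8.65 kg product A, 2.58 kg potassium nitrate

Let a = kg of product A, b = kg of potassium nitrate (per 100 m²).
K₂O: 0.085·a + 0.44·b = 1.87
N: 0.1·a + 0.13·b = 1.2
From row1: a = (1.87 − 0.44·b) / 0.085.
Into row2: 0.1·(1.87 − 0.44·b)/0.085 + 0.13·b = 1.2 → b = 2.57967, a = 8.64643.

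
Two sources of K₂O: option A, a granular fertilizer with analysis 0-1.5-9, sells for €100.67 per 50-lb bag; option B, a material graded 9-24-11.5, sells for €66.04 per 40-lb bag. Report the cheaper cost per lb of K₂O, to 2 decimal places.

€14.36 per lb K₂O (option B)

option A: K₂O per bag = 50 × 9% = 4.5 lb; cost = 100.67 / 4.5 = €22.3711/lb K₂O.
option B: K₂O per bag = 40 × 11.5% = 4.6 lb; cost = 66.04 / 4.6 = €14.3565/lb K₂O.
option B is cheaper.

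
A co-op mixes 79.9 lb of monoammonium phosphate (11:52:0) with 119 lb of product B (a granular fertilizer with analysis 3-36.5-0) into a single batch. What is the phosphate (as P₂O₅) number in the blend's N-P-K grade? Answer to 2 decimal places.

Total mass = 79.9 + 119 = 198.9 lb.
P₂O₅ mass = 52%×79.9 + 36.5%×119 = 84.983 lb.
% P₂O₅ = 84.983 / 198.9 = 42.7265%.

42.73% P₂O₅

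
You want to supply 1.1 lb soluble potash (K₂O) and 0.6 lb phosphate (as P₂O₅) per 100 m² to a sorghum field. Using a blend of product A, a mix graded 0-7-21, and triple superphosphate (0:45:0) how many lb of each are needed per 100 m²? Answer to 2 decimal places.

With a, b = lb per 100 m² of product A and triple superphosphate:
K₂O: 0.21·a + 0·b = 1.1
P₂O₅: 0.07·a + 0.45·b = 0.6
From row1: a = (1.1 − 0·b) / 0.21.
Into row2: 0.07·(1.1 − 0·b)/0.21 + 0.45·b = 0.6 → b = 0.518519, a = 5.2381.

5.24 lb product A, 0.52 lb triple superphosphate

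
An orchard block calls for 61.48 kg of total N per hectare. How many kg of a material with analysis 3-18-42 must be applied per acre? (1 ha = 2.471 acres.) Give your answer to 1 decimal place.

829.4 kg of product per acre

Product per hectare = 61.48 / 3% = 2049.33 kg.
Convert to per acre: 2049.33 × 0.404694 = 829.354 kg.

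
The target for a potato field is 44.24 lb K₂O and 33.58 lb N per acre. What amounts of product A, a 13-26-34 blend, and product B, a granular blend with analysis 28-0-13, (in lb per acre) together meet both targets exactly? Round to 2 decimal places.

Let a = lb of product A, b = lb of product B (per acre).
K₂O: 0.34·a + 0.13·b = 44.24
N: 0.13·a + 0.28·b = 33.58
Eliminate a: (row1) − 0.34/0.13·(row2) → -0.602308·b = -43.5846, so b = 72.3627.
Back-substitute: a = (44.24 − 0.13·72.3627) / 0.34 = 102.4496.

102.45 lb product A, 72.36 lb product B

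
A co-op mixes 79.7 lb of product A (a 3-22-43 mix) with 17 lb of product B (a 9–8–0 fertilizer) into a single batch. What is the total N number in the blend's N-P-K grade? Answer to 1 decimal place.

4.1% N

Total mass = 79.7 + 17 = 96.7 lb.
N mass = 3%×79.7 + 9%×17 = 3.921 lb.
% N = 3.921 / 96.7 = 4.05481%.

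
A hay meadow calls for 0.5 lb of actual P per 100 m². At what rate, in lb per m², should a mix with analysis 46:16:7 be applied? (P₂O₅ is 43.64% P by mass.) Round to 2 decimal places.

0.07 lb of product per sq m

As P₂O₅: 0.5 / 0.4364 = 1.14574 lb per 100 m².
Product per 100 m² = 1.14574 / 16% = 7.16086 lb.
Convert to per m²: 7.16086 × 0.01 = 0.0716086 lb.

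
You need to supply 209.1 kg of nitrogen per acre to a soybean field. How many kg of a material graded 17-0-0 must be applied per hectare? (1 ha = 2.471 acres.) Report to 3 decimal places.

Product per acre = 209.1 / 17% = 1230 kg.
Convert to per hectare: 1230 × 2.471 = 3039.33 kg.

3039.330 kg of product per hectare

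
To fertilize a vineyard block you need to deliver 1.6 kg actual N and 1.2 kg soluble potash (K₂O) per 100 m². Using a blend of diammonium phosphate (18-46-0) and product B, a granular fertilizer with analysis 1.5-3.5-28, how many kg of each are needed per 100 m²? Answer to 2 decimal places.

Let a = kg of diammonium phosphate, b = kg of product B (per 100 m²).
N: 0.18·a + 0.015·b = 1.6
K₂O: 0·a + 0.28·b = 1.2
Solving simultaneously: a = 8.53175, b = 4.28571.

8.53 kg diammonium phosphate, 4.29 kg product B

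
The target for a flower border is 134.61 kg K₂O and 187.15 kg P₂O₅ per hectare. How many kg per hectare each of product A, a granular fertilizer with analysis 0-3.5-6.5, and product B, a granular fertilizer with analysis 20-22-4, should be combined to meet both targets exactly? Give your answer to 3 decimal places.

Per-hectare balance (a = product A, b = product B):
K₂O: 0.065·a + 0.04·b = 134.61
P₂O₅: 0.035·a + 0.22·b = 187.15
Eliminate a: (row1) − 0.065/0.035·(row2) → -0.368571·b = -212.954, so b = 577.7829.
Back-substitute: a = (134.61 − 0.04·577.7829) / 0.065 = 1715.3643.

1715.364 kg product A, 577.783 kg product B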